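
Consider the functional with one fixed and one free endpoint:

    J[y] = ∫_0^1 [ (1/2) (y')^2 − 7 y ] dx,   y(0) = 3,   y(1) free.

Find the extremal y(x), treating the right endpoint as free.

The Lagrangian L = (1/2) (y')^2 − 7 y gives
    ∂L/∂y = −7,   ∂L/∂y' = y'.
Euler-Lagrange: d/dx(y') − (−7) = 0, i.e. y'' + 7 = 0, so
    y(x) = −(7/2) x^2 + C1 x + C2.
Fixed left endpoint y(0) = 3 ⇒ C2 = 3.
The right endpoint x = 1 is free, so the natural (transversality) condition is ∂L/∂y' |_{x=1} = 0, i.e. y'(1) = 0.
Compute y'(x) = −7 x + C1, so y'(1) = −7 + C1 = 0 ⇒ C1 = 7.
Therefore the extremal is
    y(x) = −(7/2) x^2 + 7 x + 3.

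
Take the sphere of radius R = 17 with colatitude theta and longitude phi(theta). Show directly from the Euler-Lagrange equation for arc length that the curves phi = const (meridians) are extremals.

On the sphere of radius R = 17 with spherical coordinates (θ, φ), the induced metric is
    ds^2 = 289(dθ^2 + sin^2(θ) dφ^2).
Using θ as the parameter, the arc-length functional becomes
    J[φ] = ∫ 17 sqrt(1 + sin^2(θ) (dφ/dθ)^2) dθ.
So L = 17 sqrt(1 + sin^2(θ) φ'^2). Compute
    ∂L/∂φ = 0  (L has no explicit φ dependence),
    ∂L/∂φ' = 17 sin^2(θ) φ' / sqrt(1 + sin^2(θ) φ'^2).
For the candidate φ(θ) = c (constant), φ' = 0, so ∂L/∂φ' evaluated along the candidate vanishes, and ∂L/∂φ is identically zero. Hence
    d/dθ(∂L/∂φ') − ∂L/∂φ = 0
is satisfied. Therefore meridians φ = const are extremals of arc length — they are geodesics on the sphere.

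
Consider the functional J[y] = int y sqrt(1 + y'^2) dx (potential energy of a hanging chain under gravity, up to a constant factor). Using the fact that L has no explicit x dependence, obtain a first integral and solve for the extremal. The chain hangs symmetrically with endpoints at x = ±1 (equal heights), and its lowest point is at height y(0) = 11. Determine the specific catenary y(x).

The Lagrangian L(y, y') = y sqrt(1 + y'^2) has no explicit x dependence, so the Beltrami identity applies:
    L − y' ∂L/∂y' = C.
Compute ∂L/∂y' = y · y' / sqrt(1 + y'^2). Then
    L − y' ∂L/∂y'
    = y sqrt(1 + y'^2) − y · y'^2 / sqrt(1 + y'^2)
    = y (1 + y'^2 − y'^2) / sqrt(1 + y'^2)
    = y / sqrt(1 + y'^2) = C.
Squaring gives y^2 = C^2 (1 + y'^2), i.e.
    y'^2 = y^2 / C^2 − 1.
Separating variables,
    dy / sqrt(y^2 − C^2) = dx / C,
and integrating gives arccosh(y / C) = (x − a)/C, so
    y(x) = C cosh((x − a)/C),
the catenary. The constants C and a are fixed by the two endpoint conditions (and, for the hanging-chain problem, the length constraint selects C).
Now fit the given data. The endpoints x = ±1 are symmetric at equal height, so the catenary is even about its minimum: a = 0 and y(x) = C cosh(x/C). The lowest point is y(0) = C cosh(0) = C, and we are told y(0) = 11, so C = 11. Therefore
    y(x) = 11 cosh(x/11),
and at the endpoints
    y(±1) = 11 cosh(1/11).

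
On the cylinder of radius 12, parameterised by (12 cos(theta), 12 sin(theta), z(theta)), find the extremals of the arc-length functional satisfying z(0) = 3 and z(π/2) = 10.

Parameterise the cylinder of radius R = 12 as
    r(θ) = (12 cos θ, 12 sin θ, z(θ)).
The arc-length element is
    ds = sqrt(144 + (dz/dθ)^2) dθ,
so the Lagrangian is L = sqrt(144 + z'^2).
L depends on z' only, not on z or θ, so ∂L/∂z = 0 and
    ∂L/∂z' = z' / sqrt(144 + z'^2).
The Euler-Lagrange equation gives
    d/dθ( z' / sqrt(144 + z'^2) ) = 0,
so z' is constant. Integrating once:
    z(θ) = a θ + b,
a helix on the cylinder (a straight line when the cylinder is unrolled). The constants a, b are determined by the endpoint conditions.
With endpoint conditions z(0) = 3 and z(π/2) = 10: from z(0) = b we get b = 3, and a·π/2 + 3 = 10 gives a = 14/π, so
    z(θ) = (14/π) θ + 3.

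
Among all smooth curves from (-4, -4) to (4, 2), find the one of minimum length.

Arc-length functional: J[y] = ∫ sqrt(1 + (y')^2) dx.
Lagrangian L = sqrt(1 + (y')^2) has no explicit y dependence, so ∂L/∂y = 0 and the Euler-Lagrange equation gives
    d/dx( y' / sqrt(1 + (y')^2) ) = 0  ⇒  y' / sqrt(1 + (y')^2) = const.
Hence y' is constant, so y(x) is affine.
Fitting the endpoints (-4, -4) and (4, 2):
    slope m = (2 − (-4)) / (4 − (-4)) = 3/4,
    intercept c = (-4) − m·(-4) = -1.
Extremal: y(x) = (3/4) x - 1.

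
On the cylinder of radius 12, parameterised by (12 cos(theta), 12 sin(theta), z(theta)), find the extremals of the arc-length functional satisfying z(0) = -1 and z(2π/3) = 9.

Parameterise the cylinder of radius R = 12 as
    r(θ) = (12 cos θ, 12 sin θ, z(θ)).
The arc-length element is
    ds = sqrt(144 + (dz/dθ)^2) dθ,
so the Lagrangian is L = sqrt(144 + z'^2).
L depends on z' only, not on z or θ, so ∂L/∂z = 0 and
    ∂L/∂z' = z' / sqrt(144 + z'^2).
The Euler-Lagrange equation gives
    d/dθ( z' / sqrt(144 + z'^2) ) = 0,
so z' is constant. Integrating once:
    z(θ) = a θ + b,
a helix on the cylinder (a straight line when the cylinder is unrolled). The constants a, b are determined by the endpoint conditions.
With endpoint conditions z(0) = -1 and z(2π/3) = 9: from z(0) = b we get b = -1, and a·2π/3 + -1 = 9 gives a = 15/π, so
    z(θ) = (15/π) θ − 1.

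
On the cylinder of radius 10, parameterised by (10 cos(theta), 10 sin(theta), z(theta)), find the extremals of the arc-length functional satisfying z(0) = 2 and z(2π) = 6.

Parameterise the cylinder of radius R = 10 as
    r(θ) = (10 cos θ, 10 sin θ, z(θ)).
The arc-length element is
    ds = sqrt(100 + (dz/dθ)^2) dθ,
so the Lagrangian is L = sqrt(100 + z'^2).
L depends on z' only, not on z or θ, so ∂L/∂z = 0 and
    ∂L/∂z' = z' / sqrt(100 + z'^2).
The Euler-Lagrange equation gives
    d/dθ( z' / sqrt(100 + z'^2) ) = 0,
so z' is constant. Integrating once:
    z(θ) = a θ + b,
a helix on the cylinder (a straight line when the cylinder is unrolled). The constants a, b are determined by the endpoint conditions.
With endpoint conditions z(0) = 2 and z(2π) = 6: from z(0) = b we get b = 2, and a·2π + 2 = 6 gives a = 2/π, so
    z(θ) = (2/π) θ + 2.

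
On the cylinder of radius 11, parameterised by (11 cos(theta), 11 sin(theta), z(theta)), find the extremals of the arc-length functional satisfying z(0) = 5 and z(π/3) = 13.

Parameterise the cylinder of radius R = 11 as
    r(θ) = (11 cos θ, 11 sin θ, z(θ)).
The arc-length element is
    ds = sqrt(121 + (dz/dθ)^2) dθ,
so the Lagrangian is L = sqrt(121 + z'^2).
L depends on z' only, not on z or θ, so ∂L/∂z = 0 and
    ∂L/∂z' = z' / sqrt(121 + z'^2).
The Euler-Lagrange equation gives
    d/dθ( z' / sqrt(121 + z'^2) ) = 0,
so z' is constant. Integrating once:
    z(θ) = a θ + b,
a helix on the cylinder (a straight line when the cylinder is unrolled). The constants a, b are determined by the endpoint conditions.
With endpoint conditions z(0) = 5 and z(π/3) = 13: from z(0) = b we get b = 5, and a·π/3 + 5 = 13 gives a = 24/π, so
    z(θ) = (24/π) θ + 5.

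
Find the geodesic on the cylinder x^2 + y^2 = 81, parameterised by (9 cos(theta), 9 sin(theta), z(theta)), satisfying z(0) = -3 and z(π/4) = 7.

Parameterise the cylinder of radius R = 9 as
    r(θ) = (9 cos θ, 9 sin θ, z(θ)).
The arc-length element is
    ds = sqrt(81 + (dz/dθ)^2) dθ,
so the Lagrangian is L = sqrt(81 + z'^2).
L depends on z' only, not on z or θ, so ∂L/∂z = 0 and
    ∂L/∂z' = z' / sqrt(81 + z'^2).
The Euler-Lagrange equation gives
    d/dθ( z' / sqrt(81 + z'^2) ) = 0,
so z' is constant. Integrating once:
    z(θ) = a θ + b,
a helix on the cylinder (a straight line when the cylinder is unrolled). The constants a, b are determined by the endpoint conditions.
With endpoint conditions z(0) = -3 and z(π/4) = 7: from z(0) = b we get b = -3, and a·π/4 + -3 = 7 gives a = 40/π, so
    z(θ) = (40/π) θ − 3.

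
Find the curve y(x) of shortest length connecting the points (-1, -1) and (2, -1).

Arc-length functional: J[y] = ∫ sqrt(1 + (y')^2) dx.
Lagrangian L = sqrt(1 + (y')^2) has no explicit y dependence, so ∂L/∂y = 0 and the Euler-Lagrange equation gives
    d/dx( y' / sqrt(1 + (y')^2) ) = 0  ⇒  y' / sqrt(1 + (y')^2) = const.
Hence y' is constant, so y(x) is affine.
Fitting the endpoints (-1, -1) and (2, -1):
    slope m = ((-1) − (-1)) / (2 − (-1)) = 0,
    intercept c = (-1) − m·(-1) = -1.
Extremal: y(x) = -1.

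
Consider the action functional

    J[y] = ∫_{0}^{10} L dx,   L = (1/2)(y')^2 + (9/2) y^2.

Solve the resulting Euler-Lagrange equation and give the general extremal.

The Lagrangian is L = (1/2)(y')^2 + (9/2) y^2.
∂L/∂y = 9y.
∂L/∂y' = y'.
The Euler-Lagrange equation d/dx(∂L/∂y') − ∂L/∂y = 0 becomes:
    y'' - 9 y = 0
General solution: y(x) = A e^(3x) + B e^(-3x), where A and B are arbitrary constants fixed by the endpoint conditions.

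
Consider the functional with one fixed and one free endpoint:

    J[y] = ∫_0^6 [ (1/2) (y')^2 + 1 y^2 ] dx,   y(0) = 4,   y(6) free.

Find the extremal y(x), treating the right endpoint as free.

The Lagrangian L = (1/2) (y')^2 + 1 y^2 gives
    ∂L/∂y = 2 y,   ∂L/∂y' = y'.
Euler-Lagrange: y'' − 2 y = 0.
With k = sqrt(2), the general solution is
    y(x) = A cosh(sqrt(2) x) + B sinh(sqrt(2) x).
Fixed left endpoint y(0) = 4 ⇒ A = 4.
The right endpoint x = 6 is free, so the natural (transversality) condition is ∂L/∂y' |_{x=6} = 0, i.e. y'(6) = 0.
Compute y'(x) = A k sinh(k x) + B k cosh(k x), so
    y'(6) = A k sinh(k·6) + B k cosh(k·6) = 0
    ⇒ B = −A tanh(k·6) = − 4 tanh(sqrt(2)·6).
Therefore the extremal is
    y(x) = 4 cosh(sqrt(2) x) − 4 tanh(sqrt(2)·6) sinh(sqrt(2) x).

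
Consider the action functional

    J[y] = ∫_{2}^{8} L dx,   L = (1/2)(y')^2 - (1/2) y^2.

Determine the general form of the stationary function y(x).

The Lagrangian is L = (1/2)(y')^2 - (1/2) y^2.
∂L/∂y = -y.
∂L/∂y' = y'.
The Euler-Lagrange equation d/dx(∂L/∂y') − ∂L/∂y = 0 becomes:
    y'' + y = 0
General solution: y(x) = A sin(x) + B cos(x), where A and B are arbitrary constants fixed by the endpoint conditions.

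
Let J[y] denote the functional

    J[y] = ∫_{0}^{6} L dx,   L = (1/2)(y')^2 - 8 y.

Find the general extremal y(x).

The Lagrangian is L = (1/2)(y')^2 - 8 y.
∂L/∂y = -8.
∂L/∂y' = y'.
The Euler-Lagrange equation d/dx(∂L/∂y') − ∂L/∂y = 0 becomes:
    y'' + 8 = 0
General solution: y(x) = -4 x^2 + A x + B, where A and B are arbitrary constants fixed by the endpoint conditions.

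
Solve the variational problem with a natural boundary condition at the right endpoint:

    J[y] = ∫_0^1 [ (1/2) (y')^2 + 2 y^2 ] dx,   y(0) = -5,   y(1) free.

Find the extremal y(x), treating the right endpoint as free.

The Lagrangian L = (1/2) (y')^2 + 2 y^2 gives
    ∂L/∂y = 4 y,   ∂L/∂y' = y'.
Euler-Lagrange: y'' − 4 y = 0.
With k = 2, the general solution is
    y(x) = A cosh(2 x) + B sinh(2 x).
Fixed left endpoint y(0) = -5 ⇒ A = -5.
The right endpoint x = 1 is free, so the natural (transversality) condition is ∂L/∂y' |_{x=1} = 0, i.e. y'(1) = 0.
Compute y'(x) = A k sinh(k x) + B k cosh(k x), so
    y'(1) = A k sinh(k·1) + B k cosh(k·1) = 0
    ⇒ B = −A tanh(k·1) = 5 tanh(2·1).
Therefore the extremal is
    y(x) = −5 cosh(2 x) + 5 tanh(2·1) sinh(2 x).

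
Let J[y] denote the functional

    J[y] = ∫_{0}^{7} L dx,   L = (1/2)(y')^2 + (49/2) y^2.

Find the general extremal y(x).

The Lagrangian is L = (1/2)(y')^2 + (49/2) y^2.
∂L/∂y = 49y.
∂L/∂y' = y'.
The Euler-Lagrange equation d/dx(∂L/∂y') − ∂L/∂y = 0 becomes:
    y'' - 49 y = 0
General solution: y(x) = A e^(7x) + B e^(-7x), where A and B are arbitrary constants fixed by the endpoint conditions.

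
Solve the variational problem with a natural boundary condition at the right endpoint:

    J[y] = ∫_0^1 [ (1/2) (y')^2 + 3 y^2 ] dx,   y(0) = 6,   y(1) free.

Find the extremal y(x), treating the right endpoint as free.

The Lagrangian L = (1/2) (y')^2 + 3 y^2 gives
    ∂L/∂y = 6 y,   ∂L/∂y' = y'.
Euler-Lagrange: y'' − 6 y = 0.
With k = sqrt(6), the general solution is
    y(x) = A cosh(sqrt(6) x) + B sinh(sqrt(6) x).
Fixed left endpoint y(0) = 6 ⇒ A = 6.
The right endpoint x = 1 is free, so the natural (transversality) condition is ∂L/∂y' |_{x=1} = 0, i.e. y'(1) = 0.
Compute y'(x) = A k sinh(k x) + B k cosh(k x), so
    y'(1) = A k sinh(k·1) + B k cosh(k·1) = 0
    ⇒ B = −A tanh(k·1) = − 6 tanh(sqrt(6)·1).
Therefore the extremal is
    y(x) = 6 cosh(sqrt(6) x) − 6 tanh(sqrt(6)·1) sinh(sqrt(6) x).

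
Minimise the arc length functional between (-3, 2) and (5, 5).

Arc-length functional: J[y] = ∫ sqrt(1 + (y')^2) dx.
Lagrangian L = sqrt(1 + (y')^2) has no explicit y dependence, so ∂L/∂y = 0 and the Euler-Lagrange equation gives
    d/dx( y' / sqrt(1 + (y')^2) ) = 0  ⇒  y' / sqrt(1 + (y')^2) = const.
Hence y' is constant, so y(x) is affine.
Fitting the endpoints (-3, 2) and (5, 5):
    slope m = (5 − 2) / (5 − (-3)) = 3/8,
    intercept c = 2 − m·(-3) = 25/8.
Extremal: y(x) = (3/8) x + 25/8.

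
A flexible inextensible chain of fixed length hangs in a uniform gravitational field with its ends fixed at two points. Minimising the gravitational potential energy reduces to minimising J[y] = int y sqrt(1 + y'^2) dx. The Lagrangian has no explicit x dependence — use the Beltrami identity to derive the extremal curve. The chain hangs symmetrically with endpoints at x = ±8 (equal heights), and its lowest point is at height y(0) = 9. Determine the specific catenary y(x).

The Lagrangian L(y, y') = y sqrt(1 + y'^2) has no explicit x dependence, so the Beltrami identity applies:
    L − y' ∂L/∂y' = C.
Compute ∂L/∂y' = y · y' / sqrt(1 + y'^2). Then
    L − y' ∂L/∂y'
    = y sqrt(1 + y'^2) − y · y'^2 / sqrt(1 + y'^2)
    = y (1 + y'^2 − y'^2) / sqrt(1 + y'^2)
    = y / sqrt(1 + y'^2) = C.
Squaring gives y^2 = C^2 (1 + y'^2), i.e.
    y'^2 = y^2 / C^2 − 1.
Separating variables,
    dy / sqrt(y^2 − C^2) = dx / C,
and integrating gives arccosh(y / C) = (x − a)/C, so
    y(x) = C cosh((x − a)/C),
the catenary. The constants C and a are fixed by the two endpoint conditions (and, for the hanging-chain problem, the length constraint selects C).
Now fit the given data. The endpoints x = ±8 are symmetric at equal height, so the catenary is even about its minimum: a = 0 and y(x) = C cosh(x/C). The lowest point is y(0) = C cosh(0) = C, and we are told y(0) = 9, so C = 9. Therefore
    y(x) = 9 cosh(x/9),
and at the endpoints
    y(±8) = 9 cosh(8/9).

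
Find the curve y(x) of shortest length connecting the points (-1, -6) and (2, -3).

Arc-length functional: J[y] = ∫ sqrt(1 + (y')^2) dx.
Lagrangian L = sqrt(1 + (y')^2) has no explicit y dependence, so ∂L/∂y = 0 and the Euler-Lagrange equation gives
    d/dx( y' / sqrt(1 + (y')^2) ) = 0  ⇒  y' / sqrt(1 + (y')^2) = const.
Hence y' is constant, so y(x) is affine.
Fitting the endpoints (-1, -6) and (2, -3):
    slope m = ((-3) − (-6)) / (2 − (-1)) = 1,
    intercept c = (-6) − m·(-1) = -5.
Extremal: y(x) = x - 5.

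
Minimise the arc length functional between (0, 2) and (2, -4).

Arc-length functional: J[y] = ∫ sqrt(1 + (y')^2) dx.
Lagrangian L = sqrt(1 + (y')^2) has no explicit y dependence, so ∂L/∂y = 0 and the Euler-Lagrange equation gives
    d/dx( y' / sqrt(1 + (y')^2) ) = 0  ⇒  y' / sqrt(1 + (y')^2) = const.
Hence y' is constant, so y(x) is affine.
Fitting the endpoints (0, 2) and (2, -4):
    slope m = ((-4) − 2) / (2 − 0) = -3,
    intercept c = 2 − m·0 = 2.
Extremal: y(x) = -3 x + 2.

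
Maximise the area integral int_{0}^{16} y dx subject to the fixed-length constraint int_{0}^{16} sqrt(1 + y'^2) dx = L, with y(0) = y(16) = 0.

Set up the augmented Lagrangian using a multiplier λ for the length constraint:
    F(y, y') = y − λ sqrt(1 + y'^2).
F has no explicit x dependence, so the Beltrami identity yields a first integral
    F − y' ∂F/∂y' = C.
Compute ∂F/∂y' = −λ y' / sqrt(1 + y'^2). Then
    y − λ sqrt(1 + y'^2) + λ y'^2 / sqrt(1 + y'^2) = C
    ⇒  y − λ / sqrt(1 + y'^2) = C.
Solving for y' and integrating gives
    (x − a)^2 + (y − b)^2 = λ^2,
a circular arc of radius λ. The constants a, b are determined by the endpoint conditions y(0) = y(16) = 0, and λ is fixed implicitly by the length constraint
    ∫_{0}^{16} sqrt(1 + y'^2) dx = L.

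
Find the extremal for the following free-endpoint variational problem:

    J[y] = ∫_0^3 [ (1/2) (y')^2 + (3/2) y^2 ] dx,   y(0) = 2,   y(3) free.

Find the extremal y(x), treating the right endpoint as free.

The Lagrangian L = (1/2) (y')^2 + (3/2) y^2 gives
    ∂L/∂y = 3 y,   ∂L/∂y' = y'.
Euler-Lagrange: y'' − 3 y = 0.
With k = sqrt(3), the general solution is
    y(x) = A cosh(sqrt(3) x) + B sinh(sqrt(3) x).
Fixed left endpoint y(0) = 2 ⇒ A = 2.
The right endpoint x = 3 is free, so the natural (transversality) condition is ∂L/∂y' |_{x=3} = 0, i.e. y'(3) = 0.
Compute y'(x) = A k sinh(k x) + B k cosh(k x), so
    y'(3) = A k sinh(k·3) + B k cosh(k·3) = 0
    ⇒ B = −A tanh(k·3) = − 2 tanh(sqrt(3)·3).
Therefore the extremal is
    y(x) = 2 cosh(sqrt(3) x) − 2 tanh(sqrt(3)·3) sinh(sqrt(3) x).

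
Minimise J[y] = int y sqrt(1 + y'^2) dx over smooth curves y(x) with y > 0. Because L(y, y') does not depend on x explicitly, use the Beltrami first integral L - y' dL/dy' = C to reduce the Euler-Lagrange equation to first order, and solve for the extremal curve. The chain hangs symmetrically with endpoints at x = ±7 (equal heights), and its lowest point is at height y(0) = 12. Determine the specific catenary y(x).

The Lagrangian L(y, y') = y sqrt(1 + y'^2) has no explicit x dependence, so the Beltrami identity applies:
    L − y' ∂L/∂y' = C.
Compute ∂L/∂y' = y · y' / sqrt(1 + y'^2). Then
    L − y' ∂L/∂y'
    = y sqrt(1 + y'^2) − y · y'^2 / sqrt(1 + y'^2)
    = y (1 + y'^2 − y'^2) / sqrt(1 + y'^2)
    = y / sqrt(1 + y'^2) = C.
Squaring gives y^2 = C^2 (1 + y'^2), i.e.
    y'^2 = y^2 / C^2 − 1.
Separating variables,
    dy / sqrt(y^2 − C^2) = dx / C,
and integrating gives arccosh(y / C) = (x − a)/C, so
    y(x) = C cosh((x − a)/C),
the catenary. The constants C and a are fixed by the two endpoint conditions (and, for the hanging-chain problem, the length constraint selects C).
Now fit the given data. The endpoints x = ±7 are symmetric at equal height, so the catenary is even about its minimum: a = 0 and y(x) = C cosh(x/C). The lowest point is y(0) = C cosh(0) = C, and we are told y(0) = 12, so C = 12. Therefore
    y(x) = 12 cosh(x/12),
and at the endpoints
    y(±7) = 12 cosh(7/12).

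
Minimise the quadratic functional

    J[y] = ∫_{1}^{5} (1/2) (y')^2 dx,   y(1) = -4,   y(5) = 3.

The Lagrangian is L = (1/2) (y')^2.
Compute ∂L/∂y = 0, ∂L/∂y' = y'.
The Euler-Lagrange equation d/dx(∂L/∂y') − ∂L/∂y = 0 reduces to
    y'' = 0.
Its general solution is
    y(x) = A x + B,
with A, B fixed by the endpoint conditions.
Applying the endpoint conditions y(1) = -4 and y(5) = 3: solve A·1 + B = -4 and A·5 + B = 3. Subtracting gives A(5 − 1) = 3 − -4, so A = 7/4, and B = -4 − A·1 = -23/4. Therefore
    y(x) = (7/4) x - 23/4.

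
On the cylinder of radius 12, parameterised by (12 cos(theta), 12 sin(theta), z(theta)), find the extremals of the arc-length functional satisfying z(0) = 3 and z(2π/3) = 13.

Parameterise the cylinder of radius R = 12 as
    r(θ) = (12 cos θ, 12 sin θ, z(θ)).
The arc-length element is
    ds = sqrt(144 + (dz/dθ)^2) dθ,
so the Lagrangian is L = sqrt(144 + z'^2).
L depends on z' only, not on z or θ, so ∂L/∂z = 0 and
    ∂L/∂z' = z' / sqrt(144 + z'^2).
The Euler-Lagrange equation gives
    d/dθ( z' / sqrt(144 + z'^2) ) = 0,
so z' is constant. Integrating once:
    z(θ) = a θ + b,
a helix on the cylinder (a straight line when the cylinder is unrolled). The constants a, b are determined by the endpoint conditions.
With endpoint conditions z(0) = 3 and z(2π/3) = 13: from z(0) = b we get b = 3, and a·2π/3 + 3 = 13 gives a = 15/π, so
    z(θ) = (15/π) θ + 3.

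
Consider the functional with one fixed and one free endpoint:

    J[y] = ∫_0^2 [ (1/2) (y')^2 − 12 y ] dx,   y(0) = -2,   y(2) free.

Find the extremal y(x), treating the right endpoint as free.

The Lagrangian L = (1/2) (y')^2 − 12 y gives
    ∂L/∂y = −12,   ∂L/∂y' = y'.
Euler-Lagrange: d/dx(y') − (−12) = 0, i.e. y'' + 12 = 0, so
    y(x) = −(12/2) x^2 + C1 x + C2.
Fixed left endpoint y(0) = -2 ⇒ C2 = -2.
The right endpoint x = 2 is free, so the natural (transversality) condition is ∂L/∂y' |_{x=2} = 0, i.e. y'(2) = 0.
Compute y'(x) = −12 x + C1, so y'(2) = −24 + C1 = 0 ⇒ C1 = 24.
Therefore the extremal is
    y(x) = −6 x^2 + 24 x − 2.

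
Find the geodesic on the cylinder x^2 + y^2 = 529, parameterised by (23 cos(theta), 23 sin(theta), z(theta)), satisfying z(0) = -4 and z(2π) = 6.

Parameterise the cylinder of radius R = 23 as
    r(θ) = (23 cos θ, 23 sin θ, z(θ)).
The arc-length element is
    ds = sqrt(529 + (dz/dθ)^2) dθ,
so the Lagrangian is L = sqrt(529 + z'^2).
L depends on z' only, not on z or θ, so ∂L/∂z = 0 and
    ∂L/∂z' = z' / sqrt(529 + z'^2).
The Euler-Lagrange equation gives
    d/dθ( z' / sqrt(529 + z'^2) ) = 0,
so z' is constant. Integrating once:
    z(θ) = a θ + b,
a helix on the cylinder (a straight line when the cylinder is unrolled). The constants a, b are determined by the endpoint conditions.
With endpoint conditions z(0) = -4 and z(2π) = 6: from z(0) = b we get b = -4, and a·2π + -4 = 6 gives a = 5/π, so
    z(θ) = (5/π) θ − 4.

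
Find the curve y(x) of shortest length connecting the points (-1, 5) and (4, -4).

Arc-length functional: J[y] = ∫ sqrt(1 + (y')^2) dx.
Lagrangian L = sqrt(1 + (y')^2) has no explicit y dependence, so ∂L/∂y = 0 and the Euler-Lagrange equation gives
    d/dx( y' / sqrt(1 + (y')^2) ) = 0  ⇒  y' / sqrt(1 + (y')^2) = const.
Hence y' is constant, so y(x) is affine.
Fitting the endpoints (-1, 5) and (4, -4):
    slope m = ((-4) − 5) / (4 − (-1)) = -9/5,
    intercept c = 5 − m·(-1) = 16/5.
Extremal: y(x) = (-9/5) x + 16/5.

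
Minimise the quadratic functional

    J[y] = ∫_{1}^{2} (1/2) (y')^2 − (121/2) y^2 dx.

The Lagrangian is L = (1/2) (y')^2 − (121/2) y^2.
Compute ∂L/∂y = -121y, ∂L/∂y' = y'.
The Euler-Lagrange equation d/dx(∂L/∂y') − ∂L/∂y = 0 reduces to
    y'' + 121 y = 0.
Its general solution is
    y(x) = A sin(11x) + B cos(11x),
with A, B fixed by the endpoint conditions.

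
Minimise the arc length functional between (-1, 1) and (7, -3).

Arc-length functional: J[y] = ∫ sqrt(1 + (y')^2) dx.
Lagrangian L = sqrt(1 + (y')^2) has no explicit y dependence, so ∂L/∂y = 0 and the Euler-Lagrange equation gives
    d/dx( y' / sqrt(1 + (y')^2) ) = 0  ⇒  y' / sqrt(1 + (y')^2) = const.
Hence y' is constant, so y(x) is affine.
Fitting the endpoints (-1, 1) and (7, -3):
    slope m = ((-3) − 1) / (7 − (-1)) = -1/2,
    intercept c = 1 − m·(-1) = 1/2.
Extremal: y(x) = (-1/2) x + 1/2.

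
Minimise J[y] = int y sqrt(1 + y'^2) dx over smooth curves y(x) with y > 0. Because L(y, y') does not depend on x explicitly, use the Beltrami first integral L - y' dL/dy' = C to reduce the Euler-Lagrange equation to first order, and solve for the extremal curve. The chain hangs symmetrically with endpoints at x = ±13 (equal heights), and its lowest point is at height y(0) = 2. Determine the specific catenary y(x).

The Lagrangian L(y, y') = y sqrt(1 + y'^2) has no explicit x dependence, so the Beltrami identity applies:
    L − y' ∂L/∂y' = C.
Compute ∂L/∂y' = y · y' / sqrt(1 + y'^2). Then
    L − y' ∂L/∂y'
    = y sqrt(1 + y'^2) − y · y'^2 / sqrt(1 + y'^2)
    = y (1 + y'^2 − y'^2) / sqrt(1 + y'^2)
    = y / sqrt(1 + y'^2) = C.
Squaring gives y^2 = C^2 (1 + y'^2), i.e.
    y'^2 = y^2 / C^2 − 1.
Separating variables,
    dy / sqrt(y^2 − C^2) = dx / C,
and integrating gives arccosh(y / C) = (x − a)/C, so
    y(x) = C cosh((x − a)/C),
the catenary. The constants C and a are fixed by the two endpoint conditions (and, for the hanging-chain problem, the length constraint selects C).
Now fit the given data. The endpoints x = ±13 are symmetric at equal height, so the catenary is even about its minimum: a = 0 and y(x) = C cosh(x/C). The lowest point is y(0) = C cosh(0) = C, and we are told y(0) = 2, so C = 2. Therefore
    y(x) = 2 cosh(x/2),
and at the endpoints
    y(±13) = 2 cosh(13/2).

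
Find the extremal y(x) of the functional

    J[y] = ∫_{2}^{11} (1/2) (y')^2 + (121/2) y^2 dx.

The Lagrangian is L = (1/2) (y')^2 + (121/2) y^2.
Compute ∂L/∂y = 121y, ∂L/∂y' = y'.
The Euler-Lagrange equation d/dx(∂L/∂y') − ∂L/∂y = 0 reduces to
    y'' − 121 y = 0.
Its general solution is
    y(x) = A e^(11x) + B e^(−11x),
with A, B fixed by the endpoint conditions.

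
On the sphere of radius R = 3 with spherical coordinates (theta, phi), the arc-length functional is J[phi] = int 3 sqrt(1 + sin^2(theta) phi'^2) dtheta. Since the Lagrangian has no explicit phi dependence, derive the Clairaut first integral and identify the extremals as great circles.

On the sphere of radius R = 3 with spherical coordinates (θ, φ), the induced metric is
    ds^2 = 9(dθ^2 + sin^2(θ) dφ^2).
Parameterise by θ; the arc-length functional is
    J[φ] = ∫ 3 sqrt(1 + sin^2(θ) (dφ/dθ)^2) dθ,
so L = 3 sqrt(1 + sin^2(θ) φ'^2). Compute
    ∂L/∂φ = 0  (L has no explicit φ dependence),
    ∂L/∂φ' = 3 sin^2(θ) φ' / sqrt(1 + sin^2(θ) φ'^2).
Since ∂L/∂φ = 0, the Euler-Lagrange equation
    d/dθ(∂L/∂φ') − ∂L/∂φ = 0
reduces to d/dθ(∂L/∂φ') = 0, i.e. the momentum conjugate to φ is conserved:
    3 sin^2(θ) φ' / sqrt(1 + sin^2(θ) φ'^2) = C.
The overall factor of 3 is constant, so dividing through gives Clairaut's relation sin^2(θ) φ' / sqrt(1 + sin^2(θ) φ'^2) = C' (with C' = C/3). Solving for φ' and integrating gives the great-circle family
    cot(θ) = A cos(φ − φ_0),
i.e. the intersection of the sphere with a plane through the origin. The two constants A and φ_0 (equivalently C and one phase) are fixed by the two endpoint conditions.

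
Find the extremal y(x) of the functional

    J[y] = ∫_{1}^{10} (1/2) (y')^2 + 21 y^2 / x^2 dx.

The Lagrangian is L = (1/2) (y')^2 + 21 y^2 / x^2.
Compute ∂L/∂y = 42y/x^2, ∂L/∂y' = y'.
The Euler-Lagrange equation d/dx(∂L/∂y') − ∂L/∂y = 0 reduces to
    y'' − 42/x^2 · y = 0  (x > 0).
Its general solution is
    y(x) = A x^7 + B x^(-6),
with A, B fixed by the endpoint conditions.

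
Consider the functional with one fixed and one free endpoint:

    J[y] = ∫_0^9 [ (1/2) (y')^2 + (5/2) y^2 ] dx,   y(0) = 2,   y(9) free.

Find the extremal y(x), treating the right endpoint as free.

The Lagrangian L = (1/2) (y')^2 + (5/2) y^2 gives
    ∂L/∂y = 5 y,   ∂L/∂y' = y'.
Euler-Lagrange: y'' − 5 y = 0.
With k = sqrt(5), the general solution is
    y(x) = A cosh(sqrt(5) x) + B sinh(sqrt(5) x).
Fixed left endpoint y(0) = 2 ⇒ A = 2.
The right endpoint x = 9 is free, so the natural (transversality) condition is ∂L/∂y' |_{x=9} = 0, i.e. y'(9) = 0.
Compute y'(x) = A k sinh(k x) + B k cosh(k x), so
    y'(9) = A k sinh(k·9) + B k cosh(k·9) = 0
    ⇒ B = −A tanh(k·9) = − 2 tanh(sqrt(5)·9).
Therefore the extremal is
    y(x) = 2 cosh(sqrt(5) x) − 2 tanh(sqrt(5)·9) sinh(sqrt(5) x).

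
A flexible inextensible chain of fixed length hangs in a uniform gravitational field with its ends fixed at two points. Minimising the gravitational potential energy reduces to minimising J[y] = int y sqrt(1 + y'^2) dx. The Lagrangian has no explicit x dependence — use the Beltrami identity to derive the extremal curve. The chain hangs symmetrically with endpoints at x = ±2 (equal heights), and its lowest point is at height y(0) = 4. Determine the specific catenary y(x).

The Lagrangian L(y, y') = y sqrt(1 + y'^2) has no explicit x dependence, so the Beltrami identity applies:
    L − y' ∂L/∂y' = C.
Compute ∂L/∂y' = y · y' / sqrt(1 + y'^2). Then
    L − y' ∂L/∂y'
    = y sqrt(1 + y'^2) − y · y'^2 / sqrt(1 + y'^2)
    = y (1 + y'^2 − y'^2) / sqrt(1 + y'^2)
    = y / sqrt(1 + y'^2) = C.
Squaring gives y^2 = C^2 (1 + y'^2), i.e.
    y'^2 = y^2 / C^2 − 1.
Separating variables,
    dy / sqrt(y^2 − C^2) = dx / C,
and integrating gives arccosh(y / C) = (x − a)/C, so
    y(x) = C cosh((x − a)/C),
the catenary. The constants C and a are fixed by the two endpoint conditions (and, for the hanging-chain problem, the length constraint selects C).
Now fit the given data. The endpoints x = ±2 are symmetric at equal height, so the catenary is even about its minimum: a = 0 and y(x) = C cosh(x/C). The lowest point is y(0) = C cosh(0) = C, and we are told y(0) = 4, so C = 4. Therefore
    y(x) = 4 cosh(x/4),
and at the endpoints
    y(±2) = 4 cosh(2/4).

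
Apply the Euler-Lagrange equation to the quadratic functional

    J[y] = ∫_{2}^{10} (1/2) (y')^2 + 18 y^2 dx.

The Lagrangian is L = (1/2) (y')^2 + 18 y^2.
Compute ∂L/∂y = 36y, ∂L/∂y' = y'.
The Euler-Lagrange equation d/dx(∂L/∂y') − ∂L/∂y = 0 reduces to
    y'' − 36 y = 0.
Its general solution is
    y(x) = A e^(6x) + B e^(−6x),
with A, B fixed by the endpoint conditions.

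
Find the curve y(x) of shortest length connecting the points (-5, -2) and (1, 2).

Arc-length functional: J[y] = ∫ sqrt(1 + (y')^2) dx.
Lagrangian L = sqrt(1 + (y')^2) has no explicit y dependence, so ∂L/∂y = 0 and the Euler-Lagrange equation gives
    d/dx( y' / sqrt(1 + (y')^2) ) = 0  ⇒  y' / sqrt(1 + (y')^2) = const.
Hence y' is constant, so y(x) is affine.
Fitting the endpoints (-5, -2) and (1, 2):
    slope m = (2 − (-2)) / (1 − (-5)) = 2/3,
    intercept c = (-2) − m·(-5) = 4/3.
Extremal: y(x) = (2/3) x + 4/3.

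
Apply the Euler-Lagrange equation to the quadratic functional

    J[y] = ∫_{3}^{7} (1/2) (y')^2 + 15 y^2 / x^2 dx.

The Lagrangian is L = (1/2) (y')^2 + 15 y^2 / x^2.
Compute ∂L/∂y = 30y/x^2, ∂L/∂y' = y'.
The Euler-Lagrange equation d/dx(∂L/∂y') − ∂L/∂y = 0 reduces to
    y'' − 30/x^2 · y = 0  (x > 0).
Its general solution is
    y(x) = A x^6 + B x^(-5),
with A, B fixed by the endpoint conditions.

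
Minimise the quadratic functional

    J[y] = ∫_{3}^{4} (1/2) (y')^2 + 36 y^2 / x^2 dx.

The Lagrangian is L = (1/2) (y')^2 + 36 y^2 / x^2.
Compute ∂L/∂y = 72y/x^2, ∂L/∂y' = y'.
The Euler-Lagrange equation d/dx(∂L/∂y') − ∂L/∂y = 0 reduces to
    y'' − 72/x^2 · y = 0  (x > 0).
Its general solution is
    y(x) = A x^9 + B x^(-8),
with A, B fixed by the endpoint conditions.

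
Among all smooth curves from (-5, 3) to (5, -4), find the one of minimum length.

Arc-length functional: J[y] = ∫ sqrt(1 + (y')^2) dx.
Lagrangian L = sqrt(1 + (y')^2) has no explicit y dependence, so ∂L/∂y = 0 and the Euler-Lagrange equation gives
    d/dx( y' / sqrt(1 + (y')^2) ) = 0  ⇒  y' / sqrt(1 + (y')^2) = const.
Hence y' is constant, so y(x) is affine.
Fitting the endpoints (-5, 3) and (5, -4):
    slope m = ((-4) − 3) / (5 − (-5)) = -7/10,
    intercept c = 3 − m·(-5) = -1/2.
Extremal: y(x) = (-7/10) x - 1/2.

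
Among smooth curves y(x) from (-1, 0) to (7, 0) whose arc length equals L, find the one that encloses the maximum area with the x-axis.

Set up the augmented Lagrangian using a multiplier λ for the length constraint:
    F(y, y') = y − λ sqrt(1 + y'^2).
F has no explicit x dependence, so the Beltrami identity yields a first integral
    F − y' ∂F/∂y' = C.
Compute ∂F/∂y' = −λ y' / sqrt(1 + y'^2). Then
    y − λ sqrt(1 + y'^2) + λ y'^2 / sqrt(1 + y'^2) = C
    ⇒  y − λ / sqrt(1 + y'^2) = C.
Solving for y' and integrating gives
    (x − a)^2 + (y − b)^2 = λ^2,
a circular arc of radius λ. The constants a, b are determined by the endpoint conditions y(-1) = y(7) = 0, and λ is fixed implicitly by the length constraint
    ∫_{-1}^{7} sqrt(1 + y'^2) dx = L.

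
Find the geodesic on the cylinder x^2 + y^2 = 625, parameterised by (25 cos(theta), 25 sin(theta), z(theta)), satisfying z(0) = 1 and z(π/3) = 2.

Parameterise the cylinder of radius R = 25 as
    r(θ) = (25 cos θ, 25 sin θ, z(θ)).
The arc-length element is
    ds = sqrt(625 + (dz/dθ)^2) dθ,
so the Lagrangian is L = sqrt(625 + z'^2).
L depends on z' only, not on z or θ, so ∂L/∂z = 0 and
    ∂L/∂z' = z' / sqrt(625 + z'^2).
The Euler-Lagrange equation gives
    d/dθ( z' / sqrt(625 + z'^2) ) = 0,
so z' is constant. Integrating once:
    z(θ) = a θ + b,
a helix on the cylinder (a straight line when the cylinder is unrolled). The constants a, b are determined by the endpoint conditions.
With endpoint conditions z(0) = 1 and z(π/3) = 2: from z(0) = b we get b = 1, and a·π/3 + 1 = 2 gives a = 3/π, so
    z(θ) = (3/π) θ + 1.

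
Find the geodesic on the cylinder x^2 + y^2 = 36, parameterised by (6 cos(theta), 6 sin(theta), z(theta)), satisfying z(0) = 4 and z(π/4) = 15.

Parameterise the cylinder of radius R = 6 as
    r(θ) = (6 cos θ, 6 sin θ, z(θ)).
The arc-length element is
    ds = sqrt(36 + (dz/dθ)^2) dθ,
so the Lagrangian is L = sqrt(36 + z'^2).
L depends on z' only, not on z or θ, so ∂L/∂z = 0 and
    ∂L/∂z' = z' / sqrt(36 + z'^2).
The Euler-Lagrange equation gives
    d/dθ( z' / sqrt(36 + z'^2) ) = 0,
so z' is constant. Integrating once:
    z(θ) = a θ + b,
a helix on the cylinder (a straight line when the cylinder is unrolled). The constants a, b are determined by the endpoint conditions.
With endpoint conditions z(0) = 4 and z(π/4) = 15: from z(0) = b we get b = 4, and a·π/4 + 4 = 15 gives a = 44/π, so
    z(θ) = (44/π) θ + 4.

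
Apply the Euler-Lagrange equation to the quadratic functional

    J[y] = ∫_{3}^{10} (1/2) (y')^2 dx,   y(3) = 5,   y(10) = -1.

The Lagrangian is L = (1/2) (y')^2.
Compute ∂L/∂y = 0, ∂L/∂y' = y'.
The Euler-Lagrange equation d/dx(∂L/∂y') − ∂L/∂y = 0 reduces to
    y'' = 0.
Its general solution is
    y(x) = A x + B,
with A, B fixed by the endpoint conditions.
Applying the endpoint conditions y(3) = 5 and y(10) = -1: solve A·3 + B = 5 and A·10 + B = -1. Subtracting gives A(10 − 3) = -1 − 5, so A = -6/7, and B = 5 − A·3 = 53/7. Therefore
    y(x) = (-6/7) x + 53/7.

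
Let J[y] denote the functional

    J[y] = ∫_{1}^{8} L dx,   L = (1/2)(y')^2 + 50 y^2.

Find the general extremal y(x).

The Lagrangian is L = (1/2)(y')^2 + 50 y^2.
∂L/∂y = 100y.
∂L/∂y' = y'.
The Euler-Lagrange equation d/dx(∂L/∂y') − ∂L/∂y = 0 becomes:
    y'' - 100 y = 0
General solution: y(x) = A e^(10x) + B e^(-10x), where A and B are arbitrary constants fixed by the endpoint conditions.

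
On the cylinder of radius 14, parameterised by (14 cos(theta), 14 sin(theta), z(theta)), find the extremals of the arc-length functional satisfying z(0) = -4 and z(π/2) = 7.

Parameterise the cylinder of radius R = 14 as
    r(θ) = (14 cos θ, 14 sin θ, z(θ)).
The arc-length element is
    ds = sqrt(196 + (dz/dθ)^2) dθ,
so the Lagrangian is L = sqrt(196 + z'^2).
L depends on z' only, not on z or θ, so ∂L/∂z = 0 and
    ∂L/∂z' = z' / sqrt(196 + z'^2).
The Euler-Lagrange equation gives
    d/dθ( z' / sqrt(196 + z'^2) ) = 0,
so z' is constant. Integrating once:
    z(θ) = a θ + b,
a helix on the cylinder (a straight line when the cylinder is unrolled). The constants a, b are determined by the endpoint conditions.
With endpoint conditions z(0) = -4 and z(π/2) = 7: from z(0) = b we get b = -4, and a·π/2 + -4 = 7 gives a = 22/π, so
    z(θ) = (22/π) θ − 4.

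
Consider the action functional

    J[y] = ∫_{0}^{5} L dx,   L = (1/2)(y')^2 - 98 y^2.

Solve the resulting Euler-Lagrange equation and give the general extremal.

The Lagrangian is L = (1/2)(y')^2 - 98 y^2.
∂L/∂y = -196y.
∂L/∂y' = y'.
The Euler-Lagrange equation d/dx(∂L/∂y') − ∂L/∂y = 0 becomes:
    y'' + 196 y = 0
General solution: y(x) = A sin(14x) + B cos(14x), where A and B are arbitrary constants fixed by the endpoint conditions.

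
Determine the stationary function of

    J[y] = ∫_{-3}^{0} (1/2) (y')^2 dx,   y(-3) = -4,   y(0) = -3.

The Lagrangian is L = (1/2) (y')^2.
Compute ∂L/∂y = 0, ∂L/∂y' = y'.
The Euler-Lagrange equation d/dx(∂L/∂y') − ∂L/∂y = 0 reduces to
    y'' = 0.
Its general solution is
    y(x) = A x + B,
with A, B fixed by the endpoint conditions.
Applying the endpoint conditions y(-3) = -4 and y(0) = -3: solve A·-3 + B = -4 and A·0 + B = -3. Subtracting gives A(0 − -3) = -3 − -4, so A = 1/3, and B = -4 − A·-3 = -3. Therefore
    y(x) = (1/3) x - 3.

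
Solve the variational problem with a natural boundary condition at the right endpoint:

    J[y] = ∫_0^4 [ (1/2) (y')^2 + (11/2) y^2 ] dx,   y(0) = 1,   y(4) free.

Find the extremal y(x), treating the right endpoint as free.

The Lagrangian L = (1/2) (y')^2 + (11/2) y^2 gives
    ∂L/∂y = 11 y,   ∂L/∂y' = y'.
Euler-Lagrange: y'' − 11 y = 0.
With k = sqrt(11), the general solution is
    y(x) = A cosh(sqrt(11) x) + B sinh(sqrt(11) x).
Fixed left endpoint y(0) = 1 ⇒ A = 1.
The right endpoint x = 4 is free, so the natural (transversality) condition is ∂L/∂y' |_{x=4} = 0, i.e. y'(4) = 0.
Compute y'(x) = A k sinh(k x) + B k cosh(k x), so
    y'(4) = A k sinh(k·4) + B k cosh(k·4) = 0
    ⇒ B = −A tanh(k·4) = − tanh(sqrt(11)·4).
Therefore the extremal is
    y(x) = cosh(sqrt(11) x) − tanh(sqrt(11)·4) sinh(sqrt(11) x).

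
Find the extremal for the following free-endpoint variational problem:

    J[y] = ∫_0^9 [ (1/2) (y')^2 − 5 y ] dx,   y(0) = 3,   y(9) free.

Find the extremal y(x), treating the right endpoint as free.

The Lagrangian L = (1/2) (y')^2 − 5 y gives
    ∂L/∂y = −5,   ∂L/∂y' = y'.
Euler-Lagrange: d/dx(y') − (−5) = 0, i.e. y'' + 5 = 0, so
    y(x) = −(5/2) x^2 + C1 x + C2.
Fixed left endpoint y(0) = 3 ⇒ C2 = 3.
The right endpoint x = 9 is free, so the natural (transversality) condition is ∂L/∂y' |_{x=9} = 0, i.e. y'(9) = 0.
Compute y'(x) = −5 x + C1, so y'(9) = −45 + C1 = 0 ⇒ C1 = 45.
Therefore the extremal is
    y(x) = −(5/2) x^2 + 45 x + 3.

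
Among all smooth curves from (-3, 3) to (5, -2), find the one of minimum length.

Arc-length functional: J[y] = ∫ sqrt(1 + (y')^2) dx.
Lagrangian L = sqrt(1 + (y')^2) has no explicit y dependence, so ∂L/∂y = 0 and the Euler-Lagrange equation gives
    d/dx( y' / sqrt(1 + (y')^2) ) = 0  ⇒  y' / sqrt(1 + (y')^2) = const.
Hence y' is constant, so y(x) is affine.
Fitting the endpoints (-3, 3) and (5, -2):
    slope m = ((-2) − 3) / (5 − (-3)) = -5/8,
    intercept c = 3 − m·(-3) = 9/8.
Extremal: y(x) = (-5/8) x + 9/8.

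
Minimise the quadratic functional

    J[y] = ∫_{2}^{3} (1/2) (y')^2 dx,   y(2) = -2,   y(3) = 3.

The Lagrangian is L = (1/2) (y')^2.
Compute ∂L/∂y = 0, ∂L/∂y' = y'.
The Euler-Lagrange equation d/dx(∂L/∂y') − ∂L/∂y = 0 reduces to
    y'' = 0.
Its general solution is
    y(x) = A x + B,
with A, B fixed by the endpoint conditions.
Applying the endpoint conditions y(2) = -2 and y(3) = 3: solve A·2 + B = -2 and A·3 + B = 3. Subtracting gives A(3 − 2) = 3 − -2, so A = 5, and B = -2 − A·2 = -12. Therefore
    y(x) = 5 x - 12.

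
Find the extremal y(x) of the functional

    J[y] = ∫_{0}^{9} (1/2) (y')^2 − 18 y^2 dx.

The Lagrangian is L = (1/2) (y')^2 − 18 y^2.
Compute ∂L/∂y = -36y, ∂L/∂y' = y'.
The Euler-Lagrange equation d/dx(∂L/∂y') − ∂L/∂y = 0 reduces to
    y'' + 36 y = 0.
Its general solution is
    y(x) = A sin(6x) + B cos(6x),
with A, B fixed by the endpoint conditions.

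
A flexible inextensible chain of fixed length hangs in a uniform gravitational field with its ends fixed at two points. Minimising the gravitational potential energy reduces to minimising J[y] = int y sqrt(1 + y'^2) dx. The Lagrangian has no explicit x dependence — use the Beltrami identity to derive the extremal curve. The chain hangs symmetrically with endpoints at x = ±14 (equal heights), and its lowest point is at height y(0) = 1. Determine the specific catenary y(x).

The Lagrangian L(y, y') = y sqrt(1 + y'^2) has no explicit x dependence, so the Beltrami identity applies:
    L − y' ∂L/∂y' = C.
Compute ∂L/∂y' = y · y' / sqrt(1 + y'^2). Then
    L − y' ∂L/∂y'
    = y sqrt(1 + y'^2) − y · y'^2 / sqrt(1 + y'^2)
    = y (1 + y'^2 − y'^2) / sqrt(1 + y'^2)
    = y / sqrt(1 + y'^2) = C.
Squaring gives y^2 = C^2 (1 + y'^2), i.e.
    y'^2 = y^2 / C^2 − 1.
Separating variables,
    dy / sqrt(y^2 − C^2) = dx / C,
and integrating gives arccosh(y / C) = (x − a)/C, so
    y(x) = C cosh((x − a)/C),
the catenary. The constants C and a are fixed by the two endpoint conditions (and, for the hanging-chain problem, the length constraint selects C).
Now fit the given data. The endpoints x = ±14 are symmetric at equal height, so the catenary is even about its minimum: a = 0 and y(x) = C cosh(x/C). The lowest point is y(0) = C cosh(0) = C, and we are told y(0) = 1, so C = 1. Therefore
    y(x) = cosh(x),
and at the endpoints
    y(±14) = cosh(14).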